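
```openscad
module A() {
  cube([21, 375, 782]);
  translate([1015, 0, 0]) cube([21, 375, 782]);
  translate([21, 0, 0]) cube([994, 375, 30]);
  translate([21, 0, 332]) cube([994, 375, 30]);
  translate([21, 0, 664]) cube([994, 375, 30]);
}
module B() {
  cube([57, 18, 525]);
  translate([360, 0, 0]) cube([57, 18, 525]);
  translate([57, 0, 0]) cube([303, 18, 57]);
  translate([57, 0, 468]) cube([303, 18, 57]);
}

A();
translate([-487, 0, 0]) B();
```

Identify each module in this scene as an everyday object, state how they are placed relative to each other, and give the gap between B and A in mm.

The picture frame's nearest face is 70 mm from the bookshelf's −x face.

A is a bookshelf. B is a picture frame. The picture frame is on the floor beside the bookshelf on its −x side. The gap between the picture frame and the bookshelf is 70 mm.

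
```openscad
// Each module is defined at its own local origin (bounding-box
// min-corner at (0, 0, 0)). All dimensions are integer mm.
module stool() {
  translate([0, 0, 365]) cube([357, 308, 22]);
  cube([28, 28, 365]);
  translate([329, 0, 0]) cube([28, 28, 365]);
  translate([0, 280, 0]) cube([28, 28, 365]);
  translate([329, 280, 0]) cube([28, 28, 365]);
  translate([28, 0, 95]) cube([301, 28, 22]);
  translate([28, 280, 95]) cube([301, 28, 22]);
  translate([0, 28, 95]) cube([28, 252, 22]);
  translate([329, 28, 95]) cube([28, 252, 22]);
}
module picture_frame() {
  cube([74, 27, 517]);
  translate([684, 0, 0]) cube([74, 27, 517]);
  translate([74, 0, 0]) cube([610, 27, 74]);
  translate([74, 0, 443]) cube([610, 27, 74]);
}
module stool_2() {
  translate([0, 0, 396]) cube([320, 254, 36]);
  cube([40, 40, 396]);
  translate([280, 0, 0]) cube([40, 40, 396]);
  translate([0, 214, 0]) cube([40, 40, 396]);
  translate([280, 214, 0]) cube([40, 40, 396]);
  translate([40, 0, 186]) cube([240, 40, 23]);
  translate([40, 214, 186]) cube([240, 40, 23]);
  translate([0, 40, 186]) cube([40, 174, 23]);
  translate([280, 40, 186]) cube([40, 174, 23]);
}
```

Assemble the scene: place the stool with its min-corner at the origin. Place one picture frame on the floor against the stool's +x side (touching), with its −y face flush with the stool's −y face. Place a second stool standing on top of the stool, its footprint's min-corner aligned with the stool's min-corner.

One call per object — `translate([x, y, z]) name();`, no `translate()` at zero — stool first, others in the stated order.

stool();
translate([357, 0, 0]) picture_frame();
translate([0, 0, 387]) stool_2();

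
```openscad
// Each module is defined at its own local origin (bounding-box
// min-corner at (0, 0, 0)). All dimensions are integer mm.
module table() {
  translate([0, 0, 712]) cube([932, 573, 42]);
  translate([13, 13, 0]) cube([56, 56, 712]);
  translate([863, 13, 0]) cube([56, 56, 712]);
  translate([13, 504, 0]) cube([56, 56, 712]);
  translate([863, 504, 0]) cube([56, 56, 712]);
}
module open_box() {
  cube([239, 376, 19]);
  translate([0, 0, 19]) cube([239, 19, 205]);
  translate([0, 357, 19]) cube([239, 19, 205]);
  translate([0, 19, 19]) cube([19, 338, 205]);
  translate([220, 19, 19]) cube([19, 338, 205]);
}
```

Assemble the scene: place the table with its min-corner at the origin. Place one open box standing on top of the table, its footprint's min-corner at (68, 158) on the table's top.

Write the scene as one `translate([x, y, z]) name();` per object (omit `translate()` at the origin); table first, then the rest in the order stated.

table();
translate([68, 158, 754]) open_box();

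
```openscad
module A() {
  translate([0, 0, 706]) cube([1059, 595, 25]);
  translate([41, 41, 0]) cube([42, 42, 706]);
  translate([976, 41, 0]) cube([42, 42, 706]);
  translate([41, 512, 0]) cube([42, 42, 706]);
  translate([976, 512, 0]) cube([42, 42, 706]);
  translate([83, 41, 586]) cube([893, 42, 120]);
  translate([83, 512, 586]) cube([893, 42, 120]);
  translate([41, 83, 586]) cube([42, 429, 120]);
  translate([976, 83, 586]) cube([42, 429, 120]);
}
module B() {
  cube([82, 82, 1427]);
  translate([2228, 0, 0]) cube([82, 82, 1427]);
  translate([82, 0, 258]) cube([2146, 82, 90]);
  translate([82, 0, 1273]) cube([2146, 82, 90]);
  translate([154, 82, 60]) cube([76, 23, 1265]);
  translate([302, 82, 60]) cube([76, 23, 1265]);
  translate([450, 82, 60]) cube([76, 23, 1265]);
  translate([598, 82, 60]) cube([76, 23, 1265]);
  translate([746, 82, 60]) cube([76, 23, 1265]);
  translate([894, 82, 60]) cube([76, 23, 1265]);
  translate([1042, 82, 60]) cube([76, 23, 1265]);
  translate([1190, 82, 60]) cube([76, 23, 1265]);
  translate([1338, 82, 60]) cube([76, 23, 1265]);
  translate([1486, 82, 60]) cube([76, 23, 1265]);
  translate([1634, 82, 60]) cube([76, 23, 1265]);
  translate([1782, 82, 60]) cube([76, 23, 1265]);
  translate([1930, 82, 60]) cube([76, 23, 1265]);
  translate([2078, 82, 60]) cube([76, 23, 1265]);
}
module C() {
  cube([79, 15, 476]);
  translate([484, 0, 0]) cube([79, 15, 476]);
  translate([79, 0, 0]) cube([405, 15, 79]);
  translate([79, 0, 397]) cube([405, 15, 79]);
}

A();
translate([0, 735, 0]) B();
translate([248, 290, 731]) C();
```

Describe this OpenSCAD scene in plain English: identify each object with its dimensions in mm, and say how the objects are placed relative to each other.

A is a rectangular dining table. The top is 1059×595×25 mm with its upper surface at z = 731 mm. It stands on four 42×42 mm square legs, each inset 41 mm from the nearest pair of top edges, running from the floor to the underside of the top. Four apron rails, 42 mm thick and 120 mm tall, run between adjacent legs with their top edges flush with the underside of the top and their outer faces flush with the legs' outer faces.

B is a fence section. Two 82×82 mm posts, 1427 mm tall, stand on the floor with a clear span of 2146 mm between their inner faces. Two horizontal rails of 82×90 mm section span the gap between the posts with their undersides at z = 258 mm and z = 1273 mm, flush with the posts' −y face. 14 pickets, each 76 mm wide, 23 mm thick and 1265 mm tall, are fixed to the +y face of the rails with their bottoms at z = 60 mm, evenly spaced across the span with equal gaps (rounded down to the nearest mm) at the −x end and between each pair — any rounding remainder accumulates at the +x end.

C is a picture frame with a 405×318 mm rectangular opening (x by z) and a uniform 79 mm border on every side. Frame depth is 15 mm along y. It is built from two vertical stiles running the full outside height and two horizontal rails spanning the gap between the stiles.

The fence section is on the floor beside the table on its +y side. The picture frame is on top of the table, centred.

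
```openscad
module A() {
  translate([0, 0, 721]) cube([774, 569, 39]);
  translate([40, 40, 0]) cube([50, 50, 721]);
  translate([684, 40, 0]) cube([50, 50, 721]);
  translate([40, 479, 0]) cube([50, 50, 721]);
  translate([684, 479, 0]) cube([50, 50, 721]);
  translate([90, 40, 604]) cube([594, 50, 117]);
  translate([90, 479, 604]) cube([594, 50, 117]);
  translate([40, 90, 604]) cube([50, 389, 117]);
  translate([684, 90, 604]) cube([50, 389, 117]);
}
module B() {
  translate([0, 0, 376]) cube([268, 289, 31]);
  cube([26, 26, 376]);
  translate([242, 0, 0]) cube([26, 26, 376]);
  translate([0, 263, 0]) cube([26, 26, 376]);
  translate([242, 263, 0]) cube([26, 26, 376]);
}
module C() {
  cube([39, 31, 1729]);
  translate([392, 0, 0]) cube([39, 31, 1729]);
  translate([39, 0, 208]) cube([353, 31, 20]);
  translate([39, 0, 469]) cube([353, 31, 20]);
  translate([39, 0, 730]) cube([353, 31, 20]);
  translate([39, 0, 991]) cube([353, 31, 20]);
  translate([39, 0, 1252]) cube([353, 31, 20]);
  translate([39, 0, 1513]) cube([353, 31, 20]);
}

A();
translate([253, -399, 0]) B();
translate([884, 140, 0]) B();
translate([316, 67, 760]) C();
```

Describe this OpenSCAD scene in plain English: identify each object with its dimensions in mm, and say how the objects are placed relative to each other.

A is a rectangular dining table. The top is 774×569×39 mm with its upper surface at z = 760 mm. It stands on four 50×50 mm square legs, each inset 40 mm from the nearest pair of top edges, running from the floor to the underside of the top. Four apron rails, 50 mm thick and 117 mm tall, run between adjacent legs with their top edges flush with the underside of the top and their outer faces flush with the legs' outer faces.

B is a simple wooden stool: a rectangular seat 268 mm (x) by 289 mm (y), 31 mm thick, top face at z = 407 mm, on four square legs, each 26×26 mm in cross-section. The legs rest on z = 0, each flush with a corner of the seat.

C is a wooden ladder with two side rails of 39×31 mm section and 1729 mm height, set 431 mm apart overall. Between them run 6 rectangular rungs (31 mm deep, 20 mm thick), front faces flush with the rails' −y face. The bottom of the first rung is 208 mm above the floor and each subsequent rung is 261 mm higher than the one below.

Two stools sit around the table at the −y, +x sides. The ladder is on top of the table.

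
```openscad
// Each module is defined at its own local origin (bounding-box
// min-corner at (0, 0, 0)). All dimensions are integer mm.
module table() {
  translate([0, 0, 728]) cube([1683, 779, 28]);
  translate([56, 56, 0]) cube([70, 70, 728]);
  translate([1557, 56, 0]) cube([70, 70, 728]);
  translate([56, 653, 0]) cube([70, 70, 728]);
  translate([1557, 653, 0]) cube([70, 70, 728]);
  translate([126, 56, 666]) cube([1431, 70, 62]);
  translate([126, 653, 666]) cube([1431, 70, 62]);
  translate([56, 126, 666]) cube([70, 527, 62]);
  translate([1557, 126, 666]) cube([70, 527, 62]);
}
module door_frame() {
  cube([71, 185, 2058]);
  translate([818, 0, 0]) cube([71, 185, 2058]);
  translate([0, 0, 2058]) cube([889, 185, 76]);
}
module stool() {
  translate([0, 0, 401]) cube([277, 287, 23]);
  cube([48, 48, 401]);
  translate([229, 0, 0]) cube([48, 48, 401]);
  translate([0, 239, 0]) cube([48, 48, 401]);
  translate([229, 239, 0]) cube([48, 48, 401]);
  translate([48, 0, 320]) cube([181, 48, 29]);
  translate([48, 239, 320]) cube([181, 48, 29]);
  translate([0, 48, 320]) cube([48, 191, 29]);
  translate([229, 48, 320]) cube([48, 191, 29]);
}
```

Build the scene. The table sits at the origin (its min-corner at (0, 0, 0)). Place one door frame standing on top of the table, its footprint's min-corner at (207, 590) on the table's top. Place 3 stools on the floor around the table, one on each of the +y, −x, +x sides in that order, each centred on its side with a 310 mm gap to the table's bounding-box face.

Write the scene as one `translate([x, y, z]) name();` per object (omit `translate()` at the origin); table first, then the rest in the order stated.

table();
translate([207, 590, 756]) door_frame();
translate([703, 1089, 0]) stool();
translate([-587, 246, 0]) stool();
translate([1993, 246, 0]) stool();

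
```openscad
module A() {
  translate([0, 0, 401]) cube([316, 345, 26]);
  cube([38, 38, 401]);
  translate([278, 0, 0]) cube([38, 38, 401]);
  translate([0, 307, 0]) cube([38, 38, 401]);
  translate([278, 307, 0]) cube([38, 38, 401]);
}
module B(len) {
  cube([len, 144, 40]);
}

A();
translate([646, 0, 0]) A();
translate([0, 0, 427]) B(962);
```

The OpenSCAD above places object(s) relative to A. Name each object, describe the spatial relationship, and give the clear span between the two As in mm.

Second stool starts at x = 646; first ends at x = 316; clear span = 646 − 316 = 330 mm.

A is a stool. B is a beam. A beam spans the tops of two stools. The clear span between the two stools is 330 mm.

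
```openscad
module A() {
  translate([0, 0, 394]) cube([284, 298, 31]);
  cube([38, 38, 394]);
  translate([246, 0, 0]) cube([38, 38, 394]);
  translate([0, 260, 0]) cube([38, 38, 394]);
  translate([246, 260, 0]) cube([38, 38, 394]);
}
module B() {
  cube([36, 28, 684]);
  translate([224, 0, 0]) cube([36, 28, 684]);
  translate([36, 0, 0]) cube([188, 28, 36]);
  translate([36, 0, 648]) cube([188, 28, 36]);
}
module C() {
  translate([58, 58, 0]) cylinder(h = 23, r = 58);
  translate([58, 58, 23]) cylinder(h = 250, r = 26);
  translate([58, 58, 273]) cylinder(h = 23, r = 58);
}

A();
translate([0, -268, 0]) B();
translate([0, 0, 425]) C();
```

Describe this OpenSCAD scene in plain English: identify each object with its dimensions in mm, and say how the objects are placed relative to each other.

A is a four-legged stool. The seat is a 284×298×31 mm slab whose top surface is at z = 425 mm; four square legs, each 38×38 mm in cross-section, run from the floor (z = 0) to the underside of the seat, each flush with a corner of the seat.

B is a rectangular picture frame lying in the x–z plane (depth along y). The opening is 188 mm wide (x) by 612 mm tall (z), surrounded by a border 36 mm wide on all four sides. The frame is 28 mm deep and is made of two full-height vertical stiles with two horizontal rails fitted between them.

C is a spool: two coaxial disc flanges of radius 58 mm and thickness 23 mm, joined by a core cylinder of radius 26 mm and height 250 mm. The lower flange rests on z = 0 and the three cylinders share a vertical axis.

The picture frame is on the floor beside the stool on its −y side. The spool is on top of the stool.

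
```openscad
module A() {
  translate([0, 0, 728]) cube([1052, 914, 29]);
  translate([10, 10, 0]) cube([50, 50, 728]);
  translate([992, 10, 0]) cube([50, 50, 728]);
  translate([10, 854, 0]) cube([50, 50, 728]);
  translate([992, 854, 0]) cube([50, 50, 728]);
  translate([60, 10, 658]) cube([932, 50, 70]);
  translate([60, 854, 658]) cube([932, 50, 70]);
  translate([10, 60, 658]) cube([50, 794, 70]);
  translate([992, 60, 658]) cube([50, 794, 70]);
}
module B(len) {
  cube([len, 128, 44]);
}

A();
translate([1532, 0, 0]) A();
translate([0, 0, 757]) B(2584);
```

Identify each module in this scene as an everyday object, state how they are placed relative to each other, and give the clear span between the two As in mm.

Second table starts at x = 1532; first ends at x = 1052; clear span = 1532 − 1052 = 480 mm.

A is a table. B is a beam. A beam spans the tops of two tables. The clear span between the two tables is 480 mm.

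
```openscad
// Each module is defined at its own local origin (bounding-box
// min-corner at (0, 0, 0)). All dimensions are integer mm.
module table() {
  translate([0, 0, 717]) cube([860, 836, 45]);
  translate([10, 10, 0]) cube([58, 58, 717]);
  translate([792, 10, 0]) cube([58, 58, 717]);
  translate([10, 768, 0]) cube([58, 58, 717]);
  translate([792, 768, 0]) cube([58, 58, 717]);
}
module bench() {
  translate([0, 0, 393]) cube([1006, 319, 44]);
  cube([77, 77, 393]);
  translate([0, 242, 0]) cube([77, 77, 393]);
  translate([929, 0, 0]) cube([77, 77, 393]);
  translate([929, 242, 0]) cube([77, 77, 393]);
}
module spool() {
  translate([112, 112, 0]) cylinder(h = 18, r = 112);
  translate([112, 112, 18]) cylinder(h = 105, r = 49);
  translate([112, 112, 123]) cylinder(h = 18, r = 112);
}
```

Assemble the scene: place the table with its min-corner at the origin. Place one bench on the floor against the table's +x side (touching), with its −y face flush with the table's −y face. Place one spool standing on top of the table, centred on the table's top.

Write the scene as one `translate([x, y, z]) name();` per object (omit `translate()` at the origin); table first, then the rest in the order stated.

table();
translate([860, 0, 0]) bench();
translate([318, 306, 762]) spool();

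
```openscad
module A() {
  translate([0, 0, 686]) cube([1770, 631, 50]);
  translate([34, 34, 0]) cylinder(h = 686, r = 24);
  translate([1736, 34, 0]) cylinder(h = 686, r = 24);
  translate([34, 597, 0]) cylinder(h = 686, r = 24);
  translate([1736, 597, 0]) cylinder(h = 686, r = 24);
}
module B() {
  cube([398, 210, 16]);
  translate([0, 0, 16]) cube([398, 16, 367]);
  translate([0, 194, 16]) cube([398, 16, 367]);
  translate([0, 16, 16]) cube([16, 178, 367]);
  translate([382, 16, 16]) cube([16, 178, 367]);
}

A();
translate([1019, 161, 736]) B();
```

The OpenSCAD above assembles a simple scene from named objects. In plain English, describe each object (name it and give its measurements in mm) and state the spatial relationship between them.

A is a rectangular dining table. The top is 1770×631×50 mm with its upper surface at z = 736 mm. It stands on four round legs of 48 mm diameter, each leg's bounding box inset 10 mm from the nearest pair of top edges, running from the floor to the underside of the top.

B is an open storage box with external size 398×210×383 mm and wall thickness 16 mm (the base is also 16 mm thick). The base covers the whole footprint; the four walls stand on the base, with the y-facing walls full-width and the x-facing walls fitting between their inner faces.

The open box is on top of the table.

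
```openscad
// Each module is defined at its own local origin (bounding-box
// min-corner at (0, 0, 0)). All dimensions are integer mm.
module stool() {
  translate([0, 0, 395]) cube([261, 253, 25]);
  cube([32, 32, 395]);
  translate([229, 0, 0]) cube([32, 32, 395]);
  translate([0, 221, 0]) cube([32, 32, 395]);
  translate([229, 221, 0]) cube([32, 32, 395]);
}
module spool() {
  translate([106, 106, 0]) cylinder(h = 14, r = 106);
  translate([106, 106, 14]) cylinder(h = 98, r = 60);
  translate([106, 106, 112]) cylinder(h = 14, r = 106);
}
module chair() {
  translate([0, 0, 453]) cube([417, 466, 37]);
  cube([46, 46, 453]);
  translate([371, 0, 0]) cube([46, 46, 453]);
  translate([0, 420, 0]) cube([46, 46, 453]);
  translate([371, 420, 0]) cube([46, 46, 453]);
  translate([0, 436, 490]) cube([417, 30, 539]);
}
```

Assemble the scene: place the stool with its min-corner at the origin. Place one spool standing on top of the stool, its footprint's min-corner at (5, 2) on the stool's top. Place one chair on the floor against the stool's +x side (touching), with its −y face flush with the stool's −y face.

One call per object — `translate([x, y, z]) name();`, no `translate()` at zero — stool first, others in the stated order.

stool();
translate([5, 2, 420]) spool();
translate([261, 0, 0]) chair();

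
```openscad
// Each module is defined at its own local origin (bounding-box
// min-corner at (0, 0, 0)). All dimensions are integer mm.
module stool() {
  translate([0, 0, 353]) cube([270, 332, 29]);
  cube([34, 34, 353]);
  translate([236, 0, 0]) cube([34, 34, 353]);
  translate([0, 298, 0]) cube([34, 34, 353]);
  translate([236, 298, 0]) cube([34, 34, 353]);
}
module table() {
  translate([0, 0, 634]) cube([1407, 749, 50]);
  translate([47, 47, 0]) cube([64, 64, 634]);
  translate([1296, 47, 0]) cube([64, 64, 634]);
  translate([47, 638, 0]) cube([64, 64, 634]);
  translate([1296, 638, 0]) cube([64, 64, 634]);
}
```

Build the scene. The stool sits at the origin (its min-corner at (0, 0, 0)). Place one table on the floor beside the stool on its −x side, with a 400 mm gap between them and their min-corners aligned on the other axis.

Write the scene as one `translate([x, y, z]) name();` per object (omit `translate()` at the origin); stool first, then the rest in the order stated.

stool();
translate([-1807, 0, 0]) table();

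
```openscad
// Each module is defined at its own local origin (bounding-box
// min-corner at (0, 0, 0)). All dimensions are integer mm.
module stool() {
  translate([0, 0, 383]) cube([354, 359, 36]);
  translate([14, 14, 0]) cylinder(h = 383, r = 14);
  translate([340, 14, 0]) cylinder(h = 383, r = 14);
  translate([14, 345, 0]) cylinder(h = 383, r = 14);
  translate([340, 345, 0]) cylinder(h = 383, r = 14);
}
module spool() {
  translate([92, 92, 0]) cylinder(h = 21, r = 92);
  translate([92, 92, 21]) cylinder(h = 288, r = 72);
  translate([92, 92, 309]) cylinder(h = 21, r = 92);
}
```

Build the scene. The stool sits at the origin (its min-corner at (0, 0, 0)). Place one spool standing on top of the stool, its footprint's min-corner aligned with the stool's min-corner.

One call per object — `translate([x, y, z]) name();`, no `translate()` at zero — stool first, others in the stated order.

stool();
translate([0, 0, 419]) spool();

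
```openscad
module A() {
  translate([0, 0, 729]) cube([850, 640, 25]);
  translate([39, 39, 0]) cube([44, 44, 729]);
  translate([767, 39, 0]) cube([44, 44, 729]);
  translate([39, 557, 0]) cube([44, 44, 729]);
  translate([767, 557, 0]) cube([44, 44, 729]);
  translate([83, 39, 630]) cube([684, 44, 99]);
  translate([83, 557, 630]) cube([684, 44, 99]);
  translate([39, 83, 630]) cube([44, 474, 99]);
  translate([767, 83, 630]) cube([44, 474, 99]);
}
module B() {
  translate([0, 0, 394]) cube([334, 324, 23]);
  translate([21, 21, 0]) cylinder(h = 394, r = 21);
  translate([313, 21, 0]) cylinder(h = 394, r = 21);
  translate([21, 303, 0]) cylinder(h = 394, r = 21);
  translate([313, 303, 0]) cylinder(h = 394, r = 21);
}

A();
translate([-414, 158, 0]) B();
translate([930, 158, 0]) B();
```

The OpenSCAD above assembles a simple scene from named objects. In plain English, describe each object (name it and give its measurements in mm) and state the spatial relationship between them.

A is a table: top 850 mm (x) × 640 mm (y), 25 mm thick, upper face at z = 754 mm, on four 44×44 mm square legs, each inset 39 mm from the nearest pair of top edges, running from z = 0 to the bottom of the top. Four apron rails, 44 mm thick and 99 mm tall, run between adjacent legs with their top edges flush with the underside of the top and their outer faces flush with the legs' outer faces.

B is a simple wooden stool: a rectangular seat 334 mm (x) by 324 mm (y), 23 mm thick, top face at z = 417 mm, on four round legs, each 42 mm in diameter. The legs rest on z = 0, each leg's axis is inset half a diameter from the nearest pair of seat edges (so the leg's bounding box is flush with the corner).

Two stools sit around the table at the −x, +x sides.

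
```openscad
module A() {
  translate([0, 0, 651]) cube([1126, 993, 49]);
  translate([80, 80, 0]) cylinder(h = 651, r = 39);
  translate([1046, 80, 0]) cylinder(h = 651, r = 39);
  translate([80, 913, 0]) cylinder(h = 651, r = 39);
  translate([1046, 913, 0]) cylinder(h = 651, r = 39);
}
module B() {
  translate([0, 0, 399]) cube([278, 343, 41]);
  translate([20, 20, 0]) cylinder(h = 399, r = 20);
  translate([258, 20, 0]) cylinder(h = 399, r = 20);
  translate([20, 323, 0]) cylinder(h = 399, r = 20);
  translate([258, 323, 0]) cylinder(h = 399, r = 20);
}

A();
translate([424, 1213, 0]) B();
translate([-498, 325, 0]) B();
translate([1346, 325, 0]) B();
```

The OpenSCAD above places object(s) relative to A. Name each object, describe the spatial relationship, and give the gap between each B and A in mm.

A is a table. B is a stool. Three stools sit around the table at the +y, −x, +x sides. The gap between each stool and the table is 220 mm.

Each stool's nearest face is 220 mm from the table's bounding box.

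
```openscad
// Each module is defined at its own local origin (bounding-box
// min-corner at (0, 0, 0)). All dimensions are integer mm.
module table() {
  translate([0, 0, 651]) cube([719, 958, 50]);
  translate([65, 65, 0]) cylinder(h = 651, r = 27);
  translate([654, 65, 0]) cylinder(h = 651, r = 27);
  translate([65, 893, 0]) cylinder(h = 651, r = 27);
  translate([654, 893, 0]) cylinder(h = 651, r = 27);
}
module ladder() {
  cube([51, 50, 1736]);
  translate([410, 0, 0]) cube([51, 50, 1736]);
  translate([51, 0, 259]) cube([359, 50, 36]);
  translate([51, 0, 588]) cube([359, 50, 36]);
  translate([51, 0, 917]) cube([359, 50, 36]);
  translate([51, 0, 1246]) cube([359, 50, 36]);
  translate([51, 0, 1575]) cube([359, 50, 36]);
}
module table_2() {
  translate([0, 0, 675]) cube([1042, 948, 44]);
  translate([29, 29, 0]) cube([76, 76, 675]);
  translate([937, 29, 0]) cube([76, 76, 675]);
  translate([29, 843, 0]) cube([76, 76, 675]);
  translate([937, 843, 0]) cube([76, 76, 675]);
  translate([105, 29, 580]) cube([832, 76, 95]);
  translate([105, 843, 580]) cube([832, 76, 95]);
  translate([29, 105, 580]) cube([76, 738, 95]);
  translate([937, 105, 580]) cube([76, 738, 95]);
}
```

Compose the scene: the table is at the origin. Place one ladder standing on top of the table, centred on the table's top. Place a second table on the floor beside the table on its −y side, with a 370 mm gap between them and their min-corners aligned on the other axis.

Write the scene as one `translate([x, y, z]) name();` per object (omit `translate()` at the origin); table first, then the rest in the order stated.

table();
translate([129, 454, 701]) ladder();
translate([0, -1318, 0]) table_2();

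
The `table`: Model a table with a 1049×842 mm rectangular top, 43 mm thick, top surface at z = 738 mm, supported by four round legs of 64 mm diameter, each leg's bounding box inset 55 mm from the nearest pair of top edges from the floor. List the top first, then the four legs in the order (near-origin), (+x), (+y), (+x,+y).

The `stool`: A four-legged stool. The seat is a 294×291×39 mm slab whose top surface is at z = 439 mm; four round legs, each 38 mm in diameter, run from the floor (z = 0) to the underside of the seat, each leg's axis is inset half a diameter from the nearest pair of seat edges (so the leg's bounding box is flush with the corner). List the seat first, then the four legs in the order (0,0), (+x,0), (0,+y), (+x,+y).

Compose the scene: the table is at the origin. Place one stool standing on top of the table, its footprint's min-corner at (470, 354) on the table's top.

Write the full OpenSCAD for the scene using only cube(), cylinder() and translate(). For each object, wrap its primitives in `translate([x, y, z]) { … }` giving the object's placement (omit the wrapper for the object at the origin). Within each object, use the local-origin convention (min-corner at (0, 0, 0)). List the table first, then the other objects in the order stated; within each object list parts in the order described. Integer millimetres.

translate([0, 0, 695]) cube([1049, 842, 43]);
translate([87, 87, 0]) cylinder(h = 695, r = 32);
translate([962, 87, 0]) cylinder(h = 695, r = 32);
translate([87, 755, 0]) cylinder(h = 695, r = 32);
translate([962, 755, 0]) cylinder(h = 695, r = 32);
translate([470, 354, 738]) {
  translate([0, 0, 400]) cube([294, 291, 39]);
  translate([19, 19, 0]) cylinder(h = 400, r = 19);
  translate([275, 19, 0]) cylinder(h = 400, r = 19);
  translate([19, 272, 0]) cylinder(h = 400, r = 19);
  translate([275, 272, 0]) cylinder(h = 400, r = 19);
}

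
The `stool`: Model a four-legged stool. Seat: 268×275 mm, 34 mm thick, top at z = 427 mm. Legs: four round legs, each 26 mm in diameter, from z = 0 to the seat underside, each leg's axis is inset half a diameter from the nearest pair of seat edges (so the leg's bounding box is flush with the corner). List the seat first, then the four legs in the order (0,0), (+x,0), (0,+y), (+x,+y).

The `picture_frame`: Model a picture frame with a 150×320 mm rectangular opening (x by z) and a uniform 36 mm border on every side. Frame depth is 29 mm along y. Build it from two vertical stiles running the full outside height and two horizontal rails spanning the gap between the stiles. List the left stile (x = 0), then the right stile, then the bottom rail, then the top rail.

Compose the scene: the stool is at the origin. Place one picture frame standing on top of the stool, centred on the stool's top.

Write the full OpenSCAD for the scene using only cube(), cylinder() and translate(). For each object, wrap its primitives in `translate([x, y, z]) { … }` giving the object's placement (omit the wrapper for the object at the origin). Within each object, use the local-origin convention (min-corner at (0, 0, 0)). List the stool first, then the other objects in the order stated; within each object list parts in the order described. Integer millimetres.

translate([0, 0, 393]) cube([268, 275, 34]);
translate([13, 13, 0]) cylinder(h = 393, r = 13);
translate([255, 13, 0]) cylinder(h = 393, r = 13);
translate([13, 262, 0]) cylinder(h = 393, r = 13);
translate([255, 262, 0]) cylinder(h = 393, r = 13);
translate([23, 123, 427]) {
  cube([36, 29, 392]);
  translate([186, 0, 0]) cube([36, 29, 392]);
  translate([36, 0, 0]) cube([150, 29, 36]);
  translate([36, 0, 356]) cube([150, 29, 36]);
}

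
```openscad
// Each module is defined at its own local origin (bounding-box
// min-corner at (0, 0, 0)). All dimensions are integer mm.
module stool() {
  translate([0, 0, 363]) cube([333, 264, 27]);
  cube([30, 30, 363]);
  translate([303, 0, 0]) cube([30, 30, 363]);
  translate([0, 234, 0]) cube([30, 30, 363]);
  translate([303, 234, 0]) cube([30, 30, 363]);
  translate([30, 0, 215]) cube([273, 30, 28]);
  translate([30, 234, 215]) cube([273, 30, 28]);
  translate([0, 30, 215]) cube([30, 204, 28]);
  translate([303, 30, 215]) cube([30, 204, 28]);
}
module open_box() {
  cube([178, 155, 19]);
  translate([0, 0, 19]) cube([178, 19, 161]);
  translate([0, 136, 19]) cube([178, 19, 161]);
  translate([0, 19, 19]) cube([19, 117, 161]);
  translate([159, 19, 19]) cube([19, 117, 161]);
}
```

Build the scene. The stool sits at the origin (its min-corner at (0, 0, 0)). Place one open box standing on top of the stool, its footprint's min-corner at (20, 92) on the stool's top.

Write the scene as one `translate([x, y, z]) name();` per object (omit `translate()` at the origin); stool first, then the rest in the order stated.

stool();
translate([20, 92, 390]) open_box();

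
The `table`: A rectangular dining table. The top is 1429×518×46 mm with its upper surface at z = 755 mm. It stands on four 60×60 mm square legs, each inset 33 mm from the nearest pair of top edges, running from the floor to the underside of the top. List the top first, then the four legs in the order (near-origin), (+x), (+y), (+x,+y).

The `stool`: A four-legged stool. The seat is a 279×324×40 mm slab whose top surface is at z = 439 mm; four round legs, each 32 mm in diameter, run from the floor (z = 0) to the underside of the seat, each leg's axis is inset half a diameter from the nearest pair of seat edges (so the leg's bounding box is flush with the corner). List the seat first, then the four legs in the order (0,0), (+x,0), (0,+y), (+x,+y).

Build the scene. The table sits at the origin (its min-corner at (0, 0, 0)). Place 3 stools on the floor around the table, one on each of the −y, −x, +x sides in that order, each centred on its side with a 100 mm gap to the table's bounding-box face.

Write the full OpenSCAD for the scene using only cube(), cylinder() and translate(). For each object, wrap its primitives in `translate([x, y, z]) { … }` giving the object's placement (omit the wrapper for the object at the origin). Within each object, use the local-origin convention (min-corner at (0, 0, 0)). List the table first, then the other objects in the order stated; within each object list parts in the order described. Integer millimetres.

translate([0, 0, 709]) cube([1429, 518, 46]);
translate([33, 33, 0]) cube([60, 60, 709]);
translate([1336, 33, 0]) cube([60, 60, 709]);
translate([33, 425, 0]) cube([60, 60, 709]);
translate([1336, 425, 0]) cube([60, 60, 709]);
translate([575, -424, 0]) {
  translate([0, 0, 399]) cube([279, 324, 40]);
  translate([16, 16, 0]) cylinder(h = 399, r = 16);
  translate([263, 16, 0]) cylinder(h = 399, r = 16);
  translate([16, 308, 0]) cylinder(h = 399, r = 16);
  translate([263, 308, 0]) cylinder(h = 399, r = 16);
}
translate([-379, 97, 0]) {
  translate([0, 0, 399]) cube([279, 324, 40]);
  translate([16, 16, 0]) cylinder(h = 399, r = 16);
  translate([263, 16, 0]) cylinder(h = 399, r = 16);
  translate([16, 308, 0]) cylinder(h = 399, r = 16);
  translate([263, 308, 0]) cylinder(h = 399, r = 16);
}
translate([1529, 97, 0]) {
  translate([0, 0, 399]) cube([279, 324, 40]);
  translate([16, 16, 0]) cylinder(h = 399, r = 16);
  translate([263, 16, 0]) cylinder(h = 399, r = 16);
  translate([16, 308, 0]) cylinder(h = 399, r = 16);
  translate([263, 308, 0]) cylinder(h = 399, r = 16);
}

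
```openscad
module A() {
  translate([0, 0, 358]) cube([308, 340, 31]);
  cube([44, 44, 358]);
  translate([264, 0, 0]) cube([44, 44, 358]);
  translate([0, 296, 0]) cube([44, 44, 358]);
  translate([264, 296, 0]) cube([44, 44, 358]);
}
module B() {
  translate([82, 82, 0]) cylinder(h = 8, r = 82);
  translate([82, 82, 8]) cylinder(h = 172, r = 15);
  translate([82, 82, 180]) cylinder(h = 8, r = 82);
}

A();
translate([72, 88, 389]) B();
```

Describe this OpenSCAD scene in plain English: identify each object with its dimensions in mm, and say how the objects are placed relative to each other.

A is a simple wooden stool: a rectangular seat 308 mm (x) by 340 mm (y), 31 mm thick, top face at z = 389 mm, on four square legs, each 44×44 mm in cross-section. The legs rest on z = 0, each flush with a corner of the seat.

B is a spool: two coaxial disc flanges of radius 82 mm and thickness 8 mm, joined by a core cylinder of radius 15 mm and height 172 mm. The lower flange rests on z = 0 and the three cylinders share a vertical axis.

The spool is on top of the stool, centred.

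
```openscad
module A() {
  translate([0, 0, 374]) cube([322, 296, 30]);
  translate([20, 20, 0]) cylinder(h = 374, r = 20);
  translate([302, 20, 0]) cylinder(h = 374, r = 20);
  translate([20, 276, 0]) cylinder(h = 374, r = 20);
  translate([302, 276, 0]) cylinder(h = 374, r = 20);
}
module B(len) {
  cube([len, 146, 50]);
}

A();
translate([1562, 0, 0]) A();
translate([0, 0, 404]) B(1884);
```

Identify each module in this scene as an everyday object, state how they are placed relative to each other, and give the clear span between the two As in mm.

Second stool starts at x = 1562; first ends at x = 322; clear span = 1562 − 322 = 1240 mm.

A is a stool. B is a beam. A beam spans the tops of two stools. The clear span between the two stools is 1240 mm.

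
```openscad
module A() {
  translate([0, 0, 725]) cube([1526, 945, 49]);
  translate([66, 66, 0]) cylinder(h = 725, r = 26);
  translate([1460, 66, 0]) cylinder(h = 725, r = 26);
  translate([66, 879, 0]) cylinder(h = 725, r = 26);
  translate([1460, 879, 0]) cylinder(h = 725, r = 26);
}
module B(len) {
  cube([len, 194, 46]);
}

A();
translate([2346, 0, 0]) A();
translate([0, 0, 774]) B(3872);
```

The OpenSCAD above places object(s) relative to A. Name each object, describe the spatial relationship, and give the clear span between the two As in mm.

Second table starts at x = 2346; first ends at x = 1526; clear span = 2346 − 1526 = 820 mm.

A is a table. B is a beam. A beam spans the tops of two tables. The clear span between the two tables is 820 mm.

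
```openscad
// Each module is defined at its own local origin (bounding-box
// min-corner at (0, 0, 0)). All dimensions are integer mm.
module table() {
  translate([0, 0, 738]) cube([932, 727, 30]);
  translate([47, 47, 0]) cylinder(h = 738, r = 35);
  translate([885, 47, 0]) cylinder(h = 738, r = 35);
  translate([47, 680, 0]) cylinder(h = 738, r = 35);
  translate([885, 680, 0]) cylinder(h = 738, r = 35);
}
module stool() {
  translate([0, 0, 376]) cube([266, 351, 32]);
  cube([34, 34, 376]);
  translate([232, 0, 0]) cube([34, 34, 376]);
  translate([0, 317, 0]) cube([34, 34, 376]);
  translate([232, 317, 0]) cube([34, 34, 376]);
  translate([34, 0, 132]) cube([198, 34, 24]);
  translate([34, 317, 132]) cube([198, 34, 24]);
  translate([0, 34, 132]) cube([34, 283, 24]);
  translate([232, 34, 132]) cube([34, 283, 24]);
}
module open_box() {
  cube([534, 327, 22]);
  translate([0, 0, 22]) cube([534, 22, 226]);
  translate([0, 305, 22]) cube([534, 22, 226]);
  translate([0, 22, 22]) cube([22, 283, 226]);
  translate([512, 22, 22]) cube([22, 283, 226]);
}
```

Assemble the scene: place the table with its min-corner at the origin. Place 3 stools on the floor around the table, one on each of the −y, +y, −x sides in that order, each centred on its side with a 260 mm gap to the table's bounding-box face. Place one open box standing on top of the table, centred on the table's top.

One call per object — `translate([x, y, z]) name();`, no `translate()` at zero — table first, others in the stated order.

table();
translate([333, -611, 0]) stool();
translate([333, 987, 0]) stool();
translate([-526, 188, 0]) stool();
translate([199, 200, 768]) open_box();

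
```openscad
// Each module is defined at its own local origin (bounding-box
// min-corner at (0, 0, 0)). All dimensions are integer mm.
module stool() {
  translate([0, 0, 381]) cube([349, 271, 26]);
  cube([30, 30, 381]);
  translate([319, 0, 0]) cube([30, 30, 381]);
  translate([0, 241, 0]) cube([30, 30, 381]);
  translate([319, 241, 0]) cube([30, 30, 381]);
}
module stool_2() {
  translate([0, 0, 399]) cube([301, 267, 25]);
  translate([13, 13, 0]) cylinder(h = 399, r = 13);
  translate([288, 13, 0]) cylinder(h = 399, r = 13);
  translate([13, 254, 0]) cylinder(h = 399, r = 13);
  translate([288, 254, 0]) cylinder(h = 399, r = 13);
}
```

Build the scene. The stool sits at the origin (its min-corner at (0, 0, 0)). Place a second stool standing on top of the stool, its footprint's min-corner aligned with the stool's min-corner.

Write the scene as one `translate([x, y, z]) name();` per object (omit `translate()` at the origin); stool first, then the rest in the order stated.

stool();
translate([0, 0, 407]) stool_2();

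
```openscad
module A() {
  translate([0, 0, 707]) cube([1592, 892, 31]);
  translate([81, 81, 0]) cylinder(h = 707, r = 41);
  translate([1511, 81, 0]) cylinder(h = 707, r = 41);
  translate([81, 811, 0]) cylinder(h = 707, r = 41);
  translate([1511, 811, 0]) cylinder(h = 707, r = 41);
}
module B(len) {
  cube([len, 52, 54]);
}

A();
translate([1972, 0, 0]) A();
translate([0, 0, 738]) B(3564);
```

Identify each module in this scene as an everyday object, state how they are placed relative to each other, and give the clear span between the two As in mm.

Second table starts at x = 1972; first ends at x = 1592; clear span = 1972 − 1592 = 380 mm.

A is a table. B is a beam. A beam spans the tops of two tables. The clear span between the two tables is 380 mm.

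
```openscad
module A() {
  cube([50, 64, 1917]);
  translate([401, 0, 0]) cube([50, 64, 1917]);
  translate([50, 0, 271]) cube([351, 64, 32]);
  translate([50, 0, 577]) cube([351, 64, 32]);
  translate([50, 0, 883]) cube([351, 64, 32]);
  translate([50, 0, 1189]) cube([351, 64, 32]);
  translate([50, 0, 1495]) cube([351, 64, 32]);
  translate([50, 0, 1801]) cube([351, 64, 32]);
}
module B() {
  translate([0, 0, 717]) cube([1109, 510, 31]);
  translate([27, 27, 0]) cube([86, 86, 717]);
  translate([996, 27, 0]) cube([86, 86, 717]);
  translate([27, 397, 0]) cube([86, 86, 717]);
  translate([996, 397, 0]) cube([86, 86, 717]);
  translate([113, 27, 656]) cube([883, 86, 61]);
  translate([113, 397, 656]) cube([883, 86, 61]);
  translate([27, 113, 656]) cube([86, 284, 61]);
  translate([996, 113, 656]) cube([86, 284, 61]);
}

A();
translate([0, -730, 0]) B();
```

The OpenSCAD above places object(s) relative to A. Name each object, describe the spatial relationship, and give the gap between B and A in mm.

The table's nearest face is 220 mm from the ladder's −y face.

A is a ladder. B is a table. The table is on the floor beside the ladder on its −y side. The gap between the table and the ladder is 220 mm.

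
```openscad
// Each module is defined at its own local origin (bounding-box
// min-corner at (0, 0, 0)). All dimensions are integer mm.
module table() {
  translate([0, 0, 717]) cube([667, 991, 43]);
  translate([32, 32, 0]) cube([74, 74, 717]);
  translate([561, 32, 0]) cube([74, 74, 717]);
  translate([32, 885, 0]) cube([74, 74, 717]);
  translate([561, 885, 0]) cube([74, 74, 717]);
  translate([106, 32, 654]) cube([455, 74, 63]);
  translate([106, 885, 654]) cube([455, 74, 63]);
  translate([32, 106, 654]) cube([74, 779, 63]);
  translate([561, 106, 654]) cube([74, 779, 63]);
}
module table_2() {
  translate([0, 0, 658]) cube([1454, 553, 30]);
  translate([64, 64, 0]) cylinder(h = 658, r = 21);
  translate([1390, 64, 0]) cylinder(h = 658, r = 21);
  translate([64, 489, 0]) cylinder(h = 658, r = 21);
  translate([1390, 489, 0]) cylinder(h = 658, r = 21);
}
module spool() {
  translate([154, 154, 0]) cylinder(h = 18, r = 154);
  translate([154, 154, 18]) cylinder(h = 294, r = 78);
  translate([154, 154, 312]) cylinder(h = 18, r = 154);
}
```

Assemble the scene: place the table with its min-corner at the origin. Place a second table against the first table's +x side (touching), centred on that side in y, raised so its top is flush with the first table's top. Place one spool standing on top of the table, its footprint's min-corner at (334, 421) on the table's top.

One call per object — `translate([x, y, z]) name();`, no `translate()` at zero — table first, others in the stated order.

table();
translate([667, 219, 72]) table_2();
translate([334, 421, 760]) spool();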